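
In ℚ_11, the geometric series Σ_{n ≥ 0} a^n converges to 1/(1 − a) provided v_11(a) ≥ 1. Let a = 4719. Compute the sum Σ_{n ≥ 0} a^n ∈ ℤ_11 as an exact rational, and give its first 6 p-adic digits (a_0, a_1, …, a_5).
Σ a^n = 1/(1 − a) = -1/4718;  first 6 digits = (1, 0, 6, 3, 3, 6)

v_11(a) = 2 ≥ 1, so the series converges in ℤ_11 to 1/(1 − a) = 1/(1 − 4719) = -1/4718. Expand this rational in ℤ_11: compute digits iteratively via d_i = x_i mod 11, x_{i+1} = (x_i − d_i)/11. The first 6 digits are (1, 0, 6, 3, 3, 6).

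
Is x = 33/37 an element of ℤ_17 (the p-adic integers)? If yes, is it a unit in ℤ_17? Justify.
x ∈ ℤ_17^× (unit); v_17(x) = 0

ℤ_17 = {x ∈ ℚ_17 : v_17(x) ≥ 0} and ℤ_17^× = {x ∈ ℤ_17 : v_17(x) = 0}. Here v_17(33/37) = v_17(num) − v_17(den) = 0; compare against these criteria.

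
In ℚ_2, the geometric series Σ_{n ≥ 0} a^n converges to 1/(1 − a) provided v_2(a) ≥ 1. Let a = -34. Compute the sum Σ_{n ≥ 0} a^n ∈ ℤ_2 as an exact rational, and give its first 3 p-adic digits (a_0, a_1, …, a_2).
Σ a^n = 1/(1 − a) = 1/35;  first 3 digits = (1, 1, 0)

v_2(a) = 1 ≥ 1, so the series converges in ℤ_2 to 1/(1 − a) = 1/(1 − (-34)) = 1/35. Expand this rational in ℤ_2: compute digits iteratively via d_i = x_i mod 2, x_{i+1} = (x_i − d_i)/2. The first 3 digits are (1, 1, 0).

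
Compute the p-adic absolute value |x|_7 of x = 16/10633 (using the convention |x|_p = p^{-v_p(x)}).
|16/10633|_7 = 343

Step 1 — compute v_7(x) by factoring powers of 7 out of the numerator and denominator: v_7(16/10633) = -3. Step 2 — apply |x|_p = p^{-v_p(x)} = 7^{3} = 343.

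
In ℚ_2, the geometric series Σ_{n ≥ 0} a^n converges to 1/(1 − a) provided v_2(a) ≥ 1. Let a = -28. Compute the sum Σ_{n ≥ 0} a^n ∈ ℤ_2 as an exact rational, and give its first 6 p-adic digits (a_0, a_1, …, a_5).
Σ a^n = 1/(1 − a) = 1/29;  first 6 digits = (1, 0, 1, 0, 1, 1)

v_2(a) = 2 ≥ 1, so the series converges in ℤ_2 to 1/(1 − a) = 1/(1 − (-28)) = 1/29. Expand this rational in ℤ_2: compute digits iteratively via d_i = x_i mod 2, x_{i+1} = (x_i − d_i)/2. The first 6 digits are (1, 0, 1, 0, 1, 1).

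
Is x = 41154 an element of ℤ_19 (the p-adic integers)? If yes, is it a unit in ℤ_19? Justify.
x ∈ ℤ_19 but not a unit; v_19(x) = 3 > 0

ℤ_19 = {x ∈ ℚ_19 : v_19(x) ≥ 0} and ℤ_19^× = {x ∈ ℤ_19 : v_19(x) = 0}. Here v_19(41154) = v_19(num) − v_19(den) = 3; compare against these criteria.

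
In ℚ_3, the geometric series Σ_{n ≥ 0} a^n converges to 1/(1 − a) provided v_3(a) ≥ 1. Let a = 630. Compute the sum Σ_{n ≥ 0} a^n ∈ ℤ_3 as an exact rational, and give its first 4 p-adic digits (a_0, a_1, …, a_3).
Σ a^n = 1/(1 − a) = -1/629;  first 4 digits = (1, 0, 1, 2)

v_3(a) = 2 ≥ 1, so the series converges in ℤ_3 to 1/(1 − a) = 1/(1 − 630) = -1/629. Expand this rational in ℤ_3: compute digits iteratively via d_i = x_i mod 3, x_{i+1} = (x_i − d_i)/3. The first 4 digits are (1, 0, 1, 2).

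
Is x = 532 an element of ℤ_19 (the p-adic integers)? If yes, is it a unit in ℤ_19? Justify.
x ∈ ℤ_19 but not a unit; v_19(x) = 1 > 0

ℤ_19 = {x ∈ ℚ_19 : v_19(x) ≥ 0} and ℤ_19^× = {x ∈ ℤ_19 : v_19(x) = 0}. Here v_19(532) = v_19(num) − v_19(den) = 1; compare against these criteria.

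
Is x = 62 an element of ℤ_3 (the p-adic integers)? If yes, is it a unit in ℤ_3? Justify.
x ∈ ℤ_3^× (unit); v_3(x) = 0

ℤ_3 = {x ∈ ℚ_3 : v_3(x) ≥ 0} and ℤ_3^× = {x ∈ ℤ_3 : v_3(x) = 0}. Here v_3(62) = v_3(num) − v_3(den) = 0; compare against these criteria.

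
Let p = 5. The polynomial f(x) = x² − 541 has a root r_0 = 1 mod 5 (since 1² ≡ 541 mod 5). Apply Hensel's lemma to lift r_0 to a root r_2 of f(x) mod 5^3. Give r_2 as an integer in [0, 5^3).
r_2 = 71 (mod 125)

Hensel's recurrence: r_{i+1} = r_i − f(r_i)·(f′(r_i))^{-1} mod 5^{i+2}, with f′(x) = 2x. Iterate:
  r_0 = 1 (mod 5)
  r_1 = 21 (mod 25)
  r_2 = 71 (mod 125)
Final: r_2 = 71, and one checks f(r_2) ≡ 0 mod 5^3.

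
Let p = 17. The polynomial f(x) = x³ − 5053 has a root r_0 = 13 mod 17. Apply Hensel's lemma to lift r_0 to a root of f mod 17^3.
r_2 = 4841 (mod 4913)

Hensel: r_{i+1} = r_i − f(r_i)/f′(r_i) mod 17^{i+2}, where f′(x) = 3x². Iterate:
  r_0 = 13 (mod 17)
  r_1 = 217 (mod 289)
  r_2 = 4841 (mod 4913)
Final: r = 4841 with f(r) ≡ 0 mod 17^3.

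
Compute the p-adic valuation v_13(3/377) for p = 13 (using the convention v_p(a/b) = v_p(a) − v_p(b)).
v_13(3/377) = -1

Factor powers of 13 from the numerator and denominator of the reduced fraction: 3 = 13^0 · 3 and 377 = 13^1 · 29. Apply v_p(a/b) = v_p(a) − v_p(b): v_13(3/377) = 0 − 1 = -1.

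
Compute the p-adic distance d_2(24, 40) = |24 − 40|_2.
d_2(24, 40) = 1/16

Step 1 — x − y = 24 − 40 = -16. Step 2 — v_2(-16) = 4 (factor: -16 = −(2^4 · 1); the sign does not affect v_p). Step 3 — |x − y|_2 = 2^{-4} = 1/16.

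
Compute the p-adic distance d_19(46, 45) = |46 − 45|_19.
d_19(46, 45) = 1

Step 1 — x − y = 46 − 45 = 1. Step 2 — v_19(1) = 0 (factor: 1 = (19^0 · 1); the sign does not affect v_p). Step 3 — |x − y|_19 = 19^{0} = 1.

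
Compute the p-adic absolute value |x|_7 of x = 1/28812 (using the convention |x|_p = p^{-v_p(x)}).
|1/28812|_7 = 2401

Step 1 — compute v_7(x) by factoring powers of 7 out of the numerator and denominator: v_7(1/28812) = -4. Step 2 — apply |x|_p = p^{-v_p(x)} = 7^{4} = 2401.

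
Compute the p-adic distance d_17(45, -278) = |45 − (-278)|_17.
d_17(45, -278) = 1/17

Step 1 — x − y = 45 − (-278) = 323. Step 2 — v_17(323) = 1 (factor: 323 = (17^1 · 19); the sign does not affect v_p). Step 3 — |x − y|_17 = 17^{-1} = 1/17.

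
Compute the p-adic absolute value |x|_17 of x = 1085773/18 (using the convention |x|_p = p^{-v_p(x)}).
|1085773/18|_17 = 1/83521

Step 1 — compute v_17(x) by factoring powers of 17 out of the numerator and denominator: v_17(1085773/18) = 4. Step 2 — apply |x|_p = p^{-v_p(x)} = 17^{-4} = 1/83521.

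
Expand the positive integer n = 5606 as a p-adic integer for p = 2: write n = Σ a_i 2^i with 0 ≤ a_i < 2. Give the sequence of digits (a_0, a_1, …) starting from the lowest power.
(a_0, a_1, …) = (0, 1, 1, 0, 0, 1, 1, 1, 1, 0, 1, 0, 1)

Repeated division by 2 gives the digits low-to-high: 5606 = 1·2^1 + 1·2^2 + 1·2^5 + 1·2^6 + 1·2^7 + 1·2^8 + 1·2^10 + 1·2^12. Digit sequence: (0, 1, 1, 0, 0, 1, 1, 1, 1, 0, 1, 0, 1).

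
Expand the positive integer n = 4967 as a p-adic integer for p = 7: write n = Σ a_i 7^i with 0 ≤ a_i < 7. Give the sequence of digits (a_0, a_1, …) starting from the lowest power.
(a_0, a_1, …) = (4, 2, 3, 0, 2)

Repeated division by 7 gives the digits low-to-high: 4967 = 4 + 2·7^1 + 3·7^2 + 2·7^4. Digit sequence: (4, 2, 3, 0, 2).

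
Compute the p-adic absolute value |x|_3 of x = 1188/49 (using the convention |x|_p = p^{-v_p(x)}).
|1188/49|_3 = 1/27

Step 1 — compute v_3(x) by factoring powers of 3 out of the numerator and denominator: v_3(1188/49) = 3. Step 2 — apply |x|_p = p^{-v_p(x)} = 3^{-3} = 1/27.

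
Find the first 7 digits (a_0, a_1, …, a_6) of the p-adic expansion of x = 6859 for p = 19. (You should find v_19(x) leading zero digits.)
(a_0, …, a_6) = (0, 0, 0, 1, 0, 0, 0)

v_19(6859) = 3, so a_0 = ... = a_2 = 0. Factor out: x = 19^3 · u with u = 1 a unit in ℤ_19. Expand u iteratively via a_{v+i} = u_i mod 19, u_{i+1} = (u_i − a_{v+i})/19:
  u_0 = 1;  a_3 = 1;  u_1 = (u_0 − 1)/19 = 0
  u_1 = 0;  a_4 = 0;  u_2 = (u_1 − 0)/19 = 0
  u_2 = 0;  a_5 = 0;  u_3 = (u_2 − 0)/19 = 0
  u_3 = 0;  a_6 = 0;  u_4 = (u_3 − 0)/19 = 0
Digits: (0, 0, 0, 1, 0, 0, 0).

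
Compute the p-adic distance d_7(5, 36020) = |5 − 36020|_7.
d_7(5, 36020) = 1/2401

Step 1 — x − y = 5 − 36020 = -36015. Step 2 — v_7(-36015) = 4 (factor: -36015 = −(7^4 · 15); the sign does not affect v_p). Step 3 — |x − y|_7 = 7^{-4} = 1/2401.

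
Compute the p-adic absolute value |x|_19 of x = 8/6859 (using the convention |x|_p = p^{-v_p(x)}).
|8/6859|_19 = 6859

Step 1 — compute v_19(x) by factoring powers of 19 out of the numerator and denominator: v_19(8/6859) = -3. Step 2 — apply |x|_p = p^{-v_p(x)} = 19^{3} = 6859.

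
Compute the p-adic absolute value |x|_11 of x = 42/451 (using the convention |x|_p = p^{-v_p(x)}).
|42/451|_11 = 11

Step 1 — compute v_11(x) by factoring powers of 11 out of the numerator and denominator: v_11(42/451) = -1. Step 2 — apply |x|_p = p^{-v_p(x)} = 11^{1} = 11.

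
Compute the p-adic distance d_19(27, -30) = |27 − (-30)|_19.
d_19(27, -30) = 1/19

Step 1 — x − y = 27 − (-30) = 57. Step 2 — v_19(57) = 1 (factor: 57 = (19^1 · 3); the sign does not affect v_p). Step 3 — |x − y|_19 = 19^{-1} = 1/19.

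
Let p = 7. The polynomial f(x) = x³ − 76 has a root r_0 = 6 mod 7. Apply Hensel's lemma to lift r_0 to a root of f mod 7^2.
r_1 = 41 (mod 49)

Hensel: r_{i+1} = r_i − f(r_i)/f′(r_i) mod 7^{i+2}, where f′(x) = 3x². Iterate:
  r_0 = 6 (mod 7)
  r_1 = 41 (mod 49)
Final: r = 41 with f(r) ≡ 0 mod 7^2.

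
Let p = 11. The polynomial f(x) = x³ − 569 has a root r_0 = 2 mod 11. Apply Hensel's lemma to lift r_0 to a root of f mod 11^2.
r_1 = 79 (mod 121)

Hensel: r_{i+1} = r_i − f(r_i)/f′(r_i) mod 11^{i+2}, where f′(x) = 3x². Iterate:
  r_0 = 2 (mod 11)
  r_1 = 79 (mod 121)
Final: r = 79 with f(r) ≡ 0 mod 11^2.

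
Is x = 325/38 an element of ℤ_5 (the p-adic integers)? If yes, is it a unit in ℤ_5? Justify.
x ∈ ℤ_5 but not a unit; v_5(x) = 2 > 0

ℤ_5 = {x ∈ ℚ_5 : v_5(x) ≥ 0} and ℤ_5^× = {x ∈ ℤ_5 : v_5(x) = 0}. Here v_5(325/38) = v_5(num) − v_5(den) = 2; compare against these criteria.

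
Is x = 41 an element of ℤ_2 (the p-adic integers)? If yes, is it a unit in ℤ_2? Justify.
x ∈ ℤ_2^× (unit); v_2(x) = 0

ℤ_2 = {x ∈ ℚ_2 : v_2(x) ≥ 0} and ℤ_2^× = {x ∈ ℤ_2 : v_2(x) = 0}. Here v_2(41) = v_2(num) − v_2(den) = 0; compare against these criteria.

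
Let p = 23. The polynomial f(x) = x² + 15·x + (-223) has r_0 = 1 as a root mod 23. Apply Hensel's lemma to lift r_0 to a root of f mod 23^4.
r_3 = 92806 (mod 279841)

Hensel: r_{i+1} = r_i − f(r_i)·(f′(r_i))^{-1} mod 23^{i+2}, f′(x) = 2x + 15. Iterate:
  r_0 = 1 (mod 23)
  r_1 = 231 (mod 529)
  r_2 = 7637 (mod 12167)
  r_3 = 92806 (mod 279841)
Final: r = 92806 satisfies f(r) ≡ 0 mod 23^4.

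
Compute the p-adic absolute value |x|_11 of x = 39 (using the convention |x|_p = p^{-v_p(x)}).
|39|_11 = 1

Step 1 — compute v_11(x) by factoring powers of 11 out of the numerator and denominator: v_11(39) = 0. Step 2 — apply |x|_p = p^{-v_p(x)} = 11^{0} = 1.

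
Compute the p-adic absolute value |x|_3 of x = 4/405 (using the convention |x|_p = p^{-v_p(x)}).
|4/405|_3 = 81

Step 1 — compute v_3(x) by factoring powers of 3 out of the numerator and denominator: v_3(4/405) = -4. Step 2 — apply |x|_p = p^{-v_p(x)} = 3^{4} = 81.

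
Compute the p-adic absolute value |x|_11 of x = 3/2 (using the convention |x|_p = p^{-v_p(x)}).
|3/2|_11 = 1

Step 1 — compute v_11(x) by factoring powers of 11 out of the numerator and denominator: v_11(3/2) = 0. Step 2 — apply |x|_p = p^{-v_p(x)} = 11^{0} = 1.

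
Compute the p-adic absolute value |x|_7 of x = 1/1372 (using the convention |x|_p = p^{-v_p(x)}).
|1/1372|_7 = 343

Step 1 — compute v_7(x) by factoring powers of 7 out of the numerator and denominator: v_7(1/1372) = -3. Step 2 — apply |x|_p = p^{-v_p(x)} = 7^{3} = 343.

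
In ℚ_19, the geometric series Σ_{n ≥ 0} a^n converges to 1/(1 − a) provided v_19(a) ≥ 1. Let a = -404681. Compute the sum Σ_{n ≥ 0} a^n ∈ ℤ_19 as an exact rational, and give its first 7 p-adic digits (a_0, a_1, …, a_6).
Σ a^n = 1/(1 − a) = 1/404682;  first 7 digits = (1, 0, 0, 17, 15, 18, 3)

v_19(a) = 3 ≥ 1, so the series converges in ℤ_19 to 1/(1 − a) = 1/(1 − (-404681)) = 1/404682. Expand this rational in ℤ_19: compute digits iteratively via d_i = x_i mod 19, x_{i+1} = (x_i − d_i)/19. The first 7 digits are (1, 0, 0, 17, 15, 18, 3).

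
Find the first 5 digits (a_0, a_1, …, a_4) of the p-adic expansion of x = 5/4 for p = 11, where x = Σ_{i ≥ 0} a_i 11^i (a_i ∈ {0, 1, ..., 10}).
(a_0, …, a_4) = (4, 8, 2, 8, 2)

v_11(5/4) = 0 (numerator and denominator both coprime to 11), so x ∈ ℤ_11^×. Compute digits iteratively via a_i = x_i mod 11, x_{i+1} = (x_i − a_i)/11, with x_0 = x:
  x_0 = 5/4;  a_0 = 4;  x_1 = (x_0 − 4)/11 = -1/4
  x_1 = -1/4;  a_1 = 8;  x_2 = (x_1 − 8)/11 = -3/4
  x_2 = -3/4;  a_2 = 2;  x_3 = (x_2 − 2)/11 = -1/4
  x_3 = -1/4;  a_3 = 8;  x_4 = (x_3 − 8)/11 = -3/4
  x_4 = -3/4;  a_4 = 2;  x_5 = (x_4 − 2)/11 = -1/4
Digits: (4, 8, 2, 8, 2).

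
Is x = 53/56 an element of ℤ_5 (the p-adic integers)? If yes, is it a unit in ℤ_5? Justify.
x ∈ ℤ_5^× (unit); v_5(x) = 0

ℤ_5 = {x ∈ ℚ_5 : v_5(x) ≥ 0} and ℤ_5^× = {x ∈ ℤ_5 : v_5(x) = 0}. Here v_5(53/56) = v_5(num) − v_5(den) = 0; compare against these criteria.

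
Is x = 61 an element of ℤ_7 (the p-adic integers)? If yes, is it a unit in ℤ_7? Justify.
x ∈ ℤ_7^× (unit); v_7(x) = 0

ℤ_7 = {x ∈ ℚ_7 : v_7(x) ≥ 0} and ℤ_7^× = {x ∈ ℤ_7 : v_7(x) = 0}. Here v_7(61) = v_7(num) − v_7(den) = 0; compare against these criteria.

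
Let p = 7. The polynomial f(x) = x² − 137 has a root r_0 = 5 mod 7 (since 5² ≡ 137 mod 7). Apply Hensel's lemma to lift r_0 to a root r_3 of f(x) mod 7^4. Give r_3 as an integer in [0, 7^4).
r_3 = 1447 (mod 2401)

Hensel's recurrence: r_{i+1} = r_i − f(r_i)·(f′(r_i))^{-1} mod 7^{i+2}, with f′(x) = 2x. Iterate:
  r_0 = 5 (mod 7)
  r_1 = 26 (mod 49)
  r_2 = 75 (mod 343)
  r_3 = 1447 (mod 2401)
Final: r_3 = 1447, and one checks f(r_3) ≡ 0 mod 7^4.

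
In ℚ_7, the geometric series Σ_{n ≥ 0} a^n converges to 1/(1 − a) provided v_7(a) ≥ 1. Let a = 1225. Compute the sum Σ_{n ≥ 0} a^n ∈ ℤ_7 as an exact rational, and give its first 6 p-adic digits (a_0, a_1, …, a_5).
Σ a^n = 1/(1 − a) = -1/1224;  first 6 digits = (1, 0, 4, 3, 2, 5)

v_7(a) = 2 ≥ 1, so the series converges in ℤ_7 to 1/(1 − a) = 1/(1 − 1225) = -1/1224. Expand this rational in ℤ_7: compute digits iteratively via d_i = x_i mod 7, x_{i+1} = (x_i − d_i)/7. The first 6 digits are (1, 0, 4, 3, 2, 5).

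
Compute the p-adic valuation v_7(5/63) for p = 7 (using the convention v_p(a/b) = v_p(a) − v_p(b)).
v_7(5/63) = -1

Factor powers of 7 from the numerator and denominator of the reduced fraction: 5 = 7^0 · 5 and 63 = 7^1 · 9. Apply v_p(a/b) = v_p(a) − v_p(b): v_7(5/63) = 0 − 1 = -1.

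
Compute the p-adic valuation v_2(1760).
v_2(1760) = 5

v_2(n) is the largest exponent k such that 2^k divides n. Factor out: 1760 = 2^5 · 55. (Sign doesn't affect v_p.) So v_2(1760) = 5.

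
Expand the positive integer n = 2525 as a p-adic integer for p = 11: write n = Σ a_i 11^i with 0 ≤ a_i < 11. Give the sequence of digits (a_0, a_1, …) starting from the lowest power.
(a_0, a_1, …) = (6, 9, 9, 1)

Repeated division by 11 gives the digits low-to-high: 2525 = 6 + 9·11^1 + 9·11^2 + 1·11^3. Digit sequence: (6, 9, 9, 1).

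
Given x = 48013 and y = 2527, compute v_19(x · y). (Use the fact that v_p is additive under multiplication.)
v_19(121328851) = 5

v_p(x) = 3 (factor: 48013 = 19^3 · 7); v_p(y) = 2 (factor: 2527 = 19^2 · 7). Additivity: v_p(xy) = v_p(x) + v_p(y) = 3 + 2 = 5. (Direct check: xy = 121328851 = 19^5 · (49).)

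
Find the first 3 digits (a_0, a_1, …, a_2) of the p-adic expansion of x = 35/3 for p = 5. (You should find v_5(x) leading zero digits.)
(a_0, …, a_2) = (0, 4, 3)

v_5(35/3) = 1, so a_0 = ... = a_0 = 0. Factor out: x = 5^1 · u with u = 7/3 a unit in ℤ_5. Expand u iteratively via a_{v+i} = u_i mod 5, u_{i+1} = (u_i − a_{v+i})/5:
  u_0 = 7/3;  a_1 = 4;  u_1 = (u_0 − 4)/5 = -1/3
  u_1 = -1/3;  a_2 = 3;  u_2 = (u_1 − 3)/5 = -2/3
Digits: (0, 4, 3).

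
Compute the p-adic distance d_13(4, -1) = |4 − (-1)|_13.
d_13(4, -1) = 1

Step 1 — x − y = 4 − (-1) = 5. Step 2 — v_13(5) = 0 (factor: 5 = (13^0 · 5); the sign does not affect v_p). Step 3 — |x − y|_13 = 13^{0} = 1.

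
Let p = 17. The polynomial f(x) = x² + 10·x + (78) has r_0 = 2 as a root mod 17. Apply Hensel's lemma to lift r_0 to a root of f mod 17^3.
r_2 = 614 (mod 4913)

Hensel: r_{i+1} = r_i − f(r_i)·(f′(r_i))^{-1} mod 17^{i+2}, f′(x) = 2x + 10. Iterate:
  r_0 = 2 (mod 17)
  r_1 = 36 (mod 289)
  r_2 = 614 (mod 4913)
Final: r = 614 satisfies f(r) ≡ 0 mod 17^3.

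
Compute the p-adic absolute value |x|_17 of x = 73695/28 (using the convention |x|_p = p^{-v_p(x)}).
|73695/28|_17 = 1/4913

Step 1 — compute v_17(x) by factoring powers of 17 out of the numerator and denominator: v_17(73695/28) = 3. Step 2 — apply |x|_p = p^{-v_p(x)} = 17^{-3} = 1/4913.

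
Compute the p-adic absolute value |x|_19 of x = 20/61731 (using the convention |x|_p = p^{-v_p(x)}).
|20/61731|_19 = 6859

Step 1 — compute v_19(x) by factoring powers of 19 out of the numerator and denominator: v_19(20/61731) = -3. Step 2 — apply |x|_p = p^{-v_p(x)} = 19^{3} = 6859.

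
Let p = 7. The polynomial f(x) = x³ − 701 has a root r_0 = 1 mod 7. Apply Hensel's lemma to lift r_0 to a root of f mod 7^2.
r_1 = 22 (mod 49)

Hensel: r_{i+1} = r_i − f(r_i)/f′(r_i) mod 7^{i+2}, where f′(x) = 3x². Iterate:
  r_0 = 1 (mod 7)
  r_1 = 22 (mod 49)
Final: r = 22 with f(r) ≡ 0 mod 7^2.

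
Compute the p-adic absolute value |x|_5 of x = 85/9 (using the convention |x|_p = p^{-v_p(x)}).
|85/9|_5 = 1/5

Step 1 — compute v_5(x) by factoring powers of 5 out of the numerator and denominator: v_5(85/9) = 1. Step 2 — apply |x|_p = p^{-v_p(x)} = 5^{-1} = 1/5.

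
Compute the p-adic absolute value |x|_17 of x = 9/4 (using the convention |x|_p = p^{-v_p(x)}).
|9/4|_17 = 1

Step 1 — compute v_17(x) by factoring powers of 17 out of the numerator and denominator: v_17(9/4) = 0. Step 2 — apply |x|_p = p^{-v_p(x)} = 17^{0} = 1.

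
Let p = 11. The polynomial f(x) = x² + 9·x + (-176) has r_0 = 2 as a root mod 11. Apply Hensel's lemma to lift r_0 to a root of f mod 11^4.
r_3 = 12663 (mod 14641)

Hensel: r_{i+1} = r_i − f(r_i)·(f′(r_i))^{-1} mod 11^{i+2}, f′(x) = 2x + 9. Iterate:
  r_0 = 2 (mod 11)
  r_1 = 79 (mod 121)
  r_2 = 684 (mod 1331)
  r_3 = 12663 (mod 14641)
Final: r = 12663 satisfies f(r) ≡ 0 mod 11^4.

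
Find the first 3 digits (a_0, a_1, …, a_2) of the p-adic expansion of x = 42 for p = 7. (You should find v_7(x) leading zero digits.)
(a_0, …, a_2) = (0, 6, 0)

v_7(42) = 1, so a_0 = ... = a_0 = 0. Factor out: x = 7^1 · u with u = 6 a unit in ℤ_7. Expand u iteratively via a_{v+i} = u_i mod 7, u_{i+1} = (u_i − a_{v+i})/7:
  u_0 = 6;  a_1 = 6;  u_1 = (u_0 − 6)/7 = 0
  u_1 = 0;  a_2 = 0;  u_2 = (u_1 − 0)/7 = 0
Digits: (0, 6, 0).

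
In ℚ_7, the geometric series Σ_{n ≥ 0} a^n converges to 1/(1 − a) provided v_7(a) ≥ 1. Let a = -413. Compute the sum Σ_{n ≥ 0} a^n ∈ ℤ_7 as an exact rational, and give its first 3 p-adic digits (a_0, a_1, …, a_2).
Σ a^n = 1/(1 − a) = 1/414;  first 3 digits = (1, 4, 0)

v_7(a) = 1 ≥ 1, so the series converges in ℤ_7 to 1/(1 − a) = 1/(1 − (-413)) = 1/414. Expand this rational in ℤ_7: compute digits iteratively via d_i = x_i mod 7, x_{i+1} = (x_i − d_i)/7. The first 3 digits are (1, 4, 0).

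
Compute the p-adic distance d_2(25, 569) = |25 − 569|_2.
d_2(25, 569) = 1/32

Step 1 — x − y = 25 − 569 = -544. Step 2 — v_2(-544) = 5 (factor: -544 = −(2^5 · 17); the sign does not affect v_p). Step 3 — |x − y|_2 = 2^{-5} = 1/32.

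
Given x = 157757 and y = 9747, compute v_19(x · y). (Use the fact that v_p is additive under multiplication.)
v_19(1537657479) = 5

v_p(x) = 3 (factor: 157757 = 19^3 · 23); v_p(y) = 2 (factor: 9747 = 19^2 · 27). Additivity: v_p(xy) = v_p(x) + v_p(y) = 3 + 2 = 5. (Direct check: xy = 1537657479 = 19^5 · (621).)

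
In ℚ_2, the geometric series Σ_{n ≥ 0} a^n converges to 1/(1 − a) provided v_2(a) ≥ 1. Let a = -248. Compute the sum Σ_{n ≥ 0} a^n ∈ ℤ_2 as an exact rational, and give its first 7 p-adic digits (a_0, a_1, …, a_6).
Σ a^n = 1/(1 − a) = 1/249;  first 7 digits = (1, 0, 0, 1, 0, 0, 1)

v_2(a) = 3 ≥ 1, so the series converges in ℤ_2 to 1/(1 − a) = 1/(1 − (-248)) = 1/249. Expand this rational in ℤ_2: compute digits iteratively via d_i = x_i mod 2, x_{i+1} = (x_i − d_i)/2. The first 7 digits are (1, 0, 0, 1, 0, 0, 1).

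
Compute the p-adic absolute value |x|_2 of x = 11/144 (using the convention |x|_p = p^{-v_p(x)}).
|11/144|_2 = 16

Step 1 — compute v_2(x) by factoring powers of 2 out of the numerator and denominator: v_2(11/144) = -4. Step 2 — apply |x|_p = p^{-v_p(x)} = 2^{4} = 16.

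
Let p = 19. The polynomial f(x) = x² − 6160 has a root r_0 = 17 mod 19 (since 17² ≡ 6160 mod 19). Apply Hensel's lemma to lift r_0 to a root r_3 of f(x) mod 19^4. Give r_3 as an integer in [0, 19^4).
r_3 = 43584 (mod 130321)

Hensel's recurrence: r_{i+1} = r_i − f(r_i)·(f′(r_i))^{-1} mod 19^{i+2}, with f′(x) = 2x. Iterate:
  r_0 = 17 (mod 19)
  r_1 = 264 (mod 361)
  r_2 = 2430 (mod 6859)
  r_3 = 43584 (mod 130321)
Final: r_3 = 43584, and one checks f(r_3) ≡ 0 mod 19^4.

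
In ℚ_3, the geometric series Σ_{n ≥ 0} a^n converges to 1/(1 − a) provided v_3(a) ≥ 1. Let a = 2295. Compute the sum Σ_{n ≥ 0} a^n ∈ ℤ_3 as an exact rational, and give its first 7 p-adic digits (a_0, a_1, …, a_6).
Σ a^n = 1/(1 − a) = -1/2294;  first 7 digits = (1, 0, 0, 1, 1, 0, 1)

v_3(a) = 3 ≥ 1, so the series converges in ℤ_3 to 1/(1 − a) = 1/(1 − 2295) = -1/2294. Expand this rational in ℤ_3: compute digits iteratively via d_i = x_i mod 3, x_{i+1} = (x_i − d_i)/3. The first 7 digits are (1, 0, 0, 1, 1, 0, 1).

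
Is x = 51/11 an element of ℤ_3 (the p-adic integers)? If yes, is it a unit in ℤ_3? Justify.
x ∈ ℤ_3 but not a unit; v_3(x) = 1 > 0

ℤ_3 = {x ∈ ℚ_3 : v_3(x) ≥ 0} and ℤ_3^× = {x ∈ ℤ_3 : v_3(x) = 0}. Here v_3(51/11) = v_3(num) − v_3(den) = 1; compare against these criteria.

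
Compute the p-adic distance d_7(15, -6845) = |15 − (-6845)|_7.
d_7(15, -6845) = 1/343

Step 1 — x − y = 15 − (-6845) = 6860. Step 2 — v_7(6860) = 3 (factor: 6860 = (7^3 · 20); the sign does not affect v_p). Step 3 — |x − y|_7 = 7^{-3} = 1/343.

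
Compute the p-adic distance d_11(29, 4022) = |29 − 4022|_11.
d_11(29, 4022) = 1/1331

Step 1 — x − y = 29 − 4022 = -3993. Step 2 — v_11(-3993) = 3 (factor: -3993 = −(11^3 · 3); the sign does not affect v_p). Step 3 — |x − y|_11 = 11^{-3} = 1/1331.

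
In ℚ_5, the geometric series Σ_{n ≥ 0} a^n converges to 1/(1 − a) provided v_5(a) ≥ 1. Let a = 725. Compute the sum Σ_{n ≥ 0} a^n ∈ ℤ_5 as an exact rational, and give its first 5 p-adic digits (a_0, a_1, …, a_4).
Σ a^n = 1/(1 − a) = -1/724;  first 5 digits = (1, 0, 4, 0, 2)

v_5(a) = 2 ≥ 1, so the series converges in ℤ_5 to 1/(1 − a) = 1/(1 − 725) = -1/724. Expand this rational in ℤ_5: compute digits iteratively via d_i = x_i mod 5, x_{i+1} = (x_i − d_i)/5. The first 5 digits are (1, 0, 4, 0, 2).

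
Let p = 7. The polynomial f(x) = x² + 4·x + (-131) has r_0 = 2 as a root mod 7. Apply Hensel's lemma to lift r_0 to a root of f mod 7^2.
r_1 = 23 (mod 49)

Hensel: r_{i+1} = r_i − f(r_i)·(f′(r_i))^{-1} mod 7^{i+2}, f′(x) = 2x + 4. Iterate:
  r_0 = 2 (mod 7)
  r_1 = 23 (mod 49)
Final: r = 23 satisfies f(r) ≡ 0 mod 7^2.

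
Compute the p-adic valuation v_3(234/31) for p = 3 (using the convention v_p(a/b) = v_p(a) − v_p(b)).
v_3(234/31) = 2

Factor powers of 3 from the numerator and denominator of the reduced fraction: 234 = 3^2 · 26 and 31 = 3^0 · 31. Apply v_p(a/b) = v_p(a) − v_p(b): v_3(234/31) = 2 − 0 = 2.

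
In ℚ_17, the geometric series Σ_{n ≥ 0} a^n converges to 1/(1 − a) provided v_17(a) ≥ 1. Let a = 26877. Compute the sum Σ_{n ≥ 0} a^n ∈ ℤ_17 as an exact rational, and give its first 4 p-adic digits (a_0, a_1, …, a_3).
Σ a^n = 1/(1 − a) = -1/26876;  first 4 digits = (1, 0, 8, 5)

v_17(a) = 2 ≥ 1, so the series converges in ℤ_17 to 1/(1 − a) = 1/(1 − 26877) = -1/26876. Expand this rational in ℤ_17: compute digits iteratively via d_i = x_i mod 17, x_{i+1} = (x_i − d_i)/17. The first 4 digits are (1, 0, 8, 5).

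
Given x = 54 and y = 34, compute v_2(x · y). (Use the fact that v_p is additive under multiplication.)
v_2(1836) = 2

v_p(x) = 1 (factor: 54 = 2^1 · 27); v_p(y) = 1 (factor: 34 = 2^1 · 17). Additivity: v_p(xy) = v_p(x) + v_p(y) = 1 + 1 = 2. (Direct check: xy = 1836 = 2^2 · (459).)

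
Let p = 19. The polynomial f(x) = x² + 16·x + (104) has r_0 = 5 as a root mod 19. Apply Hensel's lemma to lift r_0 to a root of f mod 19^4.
r_3 = 108533 (mod 130321)

Hensel: r_{i+1} = r_i − f(r_i)·(f′(r_i))^{-1} mod 19^{i+2}, f′(x) = 2x + 16. Iterate:
  r_0 = 5 (mod 19)
  r_1 = 233 (mod 361)
  r_2 = 5648 (mod 6859)
  r_3 = 108533 (mod 130321)
Final: r = 108533 satisfies f(r) ≡ 0 mod 19^4.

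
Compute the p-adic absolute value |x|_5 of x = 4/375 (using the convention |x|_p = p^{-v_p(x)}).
|4/375|_5 = 125

Step 1 — compute v_5(x) by factoring powers of 5 out of the numerator and denominator: v_5(4/375) = -3. Step 2 — apply |x|_p = p^{-v_p(x)} = 5^{3} = 125.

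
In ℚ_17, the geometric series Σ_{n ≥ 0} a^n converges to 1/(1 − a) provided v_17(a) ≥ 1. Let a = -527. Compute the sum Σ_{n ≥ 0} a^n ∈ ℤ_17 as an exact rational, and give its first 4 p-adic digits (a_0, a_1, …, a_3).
Σ a^n = 1/(1 − a) = 1/528;  first 4 digits = (1, 3, 7, 15)

v_17(a) = 1 ≥ 1, so the series converges in ℤ_17 to 1/(1 − a) = 1/(1 − (-527)) = 1/528. Expand this rational in ℤ_17: compute digits iteratively via d_i = x_i mod 17, x_{i+1} = (x_i − d_i)/17. The first 4 digits are (1, 3, 7, 15).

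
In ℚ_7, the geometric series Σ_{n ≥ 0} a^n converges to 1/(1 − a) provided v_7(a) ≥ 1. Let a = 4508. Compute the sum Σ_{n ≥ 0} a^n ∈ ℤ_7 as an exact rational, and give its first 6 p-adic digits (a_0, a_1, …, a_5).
Σ a^n = 1/(1 − a) = -1/4507;  first 6 digits = (1, 0, 1, 6, 2, 5)

v_7(a) = 2 ≥ 1, so the series converges in ℤ_7 to 1/(1 − a) = 1/(1 − 4508) = -1/4507. Expand this rational in ℤ_7: compute digits iteratively via d_i = x_i mod 7, x_{i+1} = (x_i − d_i)/7. The first 6 digits are (1, 0, 1, 6, 2, 5).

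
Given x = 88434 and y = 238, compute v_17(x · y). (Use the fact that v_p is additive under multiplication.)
v_17(21047292) = 4

v_p(x) = 3 (factor: 88434 = 17^3 · 18); v_p(y) = 1 (factor: 238 = 17^1 · 14). Additivity: v_p(xy) = v_p(x) + v_p(y) = 3 + 1 = 4. (Direct check: xy = 21047292 = 17^4 · (252).)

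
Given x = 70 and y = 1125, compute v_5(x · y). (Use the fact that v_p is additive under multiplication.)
v_5(78750) = 4

v_p(x) = 1 (factor: 70 = 5^1 · 14); v_p(y) = 3 (factor: 1125 = 5^3 · 9). Additivity: v_p(xy) = v_p(x) + v_p(y) = 1 + 3 = 4. (Direct check: xy = 78750 = 5^4 · (126).)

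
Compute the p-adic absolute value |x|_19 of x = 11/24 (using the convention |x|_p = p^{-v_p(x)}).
|11/24|_19 = 1

Step 1 — compute v_19(x) by factoring powers of 19 out of the numerator and denominator: v_19(11/24) = 0. Step 2 — apply |x|_p = p^{-v_p(x)} = 19^{0} = 1.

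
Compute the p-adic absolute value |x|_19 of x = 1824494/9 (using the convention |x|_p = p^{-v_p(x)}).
|1824494/9|_19 = 1/130321

Step 1 — compute v_19(x) by factoring powers of 19 out of the numerator and denominator: v_19(1824494/9) = 4. Step 2 — apply |x|_p = p^{-v_p(x)} = 19^{-4} = 1/130321.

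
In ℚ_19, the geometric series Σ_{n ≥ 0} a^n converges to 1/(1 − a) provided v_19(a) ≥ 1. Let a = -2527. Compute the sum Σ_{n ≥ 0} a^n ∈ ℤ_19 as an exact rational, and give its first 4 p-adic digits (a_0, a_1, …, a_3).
Σ a^n = 1/(1 − a) = 1/2528;  first 4 digits = (1, 0, 12, 18)

v_19(a) = 2 ≥ 1, so the series converges in ℤ_19 to 1/(1 − a) = 1/(1 − (-2527)) = 1/2528. Expand this rational in ℤ_19: compute digits iteratively via d_i = x_i mod 19, x_{i+1} = (x_i − d_i)/19. The first 4 digits are (1, 0, 12, 18).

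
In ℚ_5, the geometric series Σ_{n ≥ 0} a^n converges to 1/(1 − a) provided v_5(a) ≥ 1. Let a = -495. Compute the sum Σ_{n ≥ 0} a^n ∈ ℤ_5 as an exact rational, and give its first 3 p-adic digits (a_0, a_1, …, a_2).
Σ a^n = 1/(1 − a) = 1/496;  first 3 digits = (1, 1, 1)

v_5(a) = 1 ≥ 1, so the series converges in ℤ_5 to 1/(1 − a) = 1/(1 − (-495)) = 1/496. Expand this rational in ℤ_5: compute digits iteratively via d_i = x_i mod 5, x_{i+1} = (x_i − d_i)/5. The first 3 digits are (1, 1, 1).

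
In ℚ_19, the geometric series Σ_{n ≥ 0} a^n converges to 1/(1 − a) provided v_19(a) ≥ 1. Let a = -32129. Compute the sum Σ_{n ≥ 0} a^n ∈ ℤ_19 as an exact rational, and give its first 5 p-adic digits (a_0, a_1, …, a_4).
Σ a^n = 1/(1 − a) = 1/32130;  first 5 digits = (1, 0, 6, 14, 16)

v_19(a) = 2 ≥ 1, so the series converges in ℤ_19 to 1/(1 − a) = 1/(1 − (-32129)) = 1/32130. Expand this rational in ℤ_19: compute digits iteratively via d_i = x_i mod 19, x_{i+1} = (x_i − d_i)/19. The first 5 digits are (1, 0, 6, 14, 16).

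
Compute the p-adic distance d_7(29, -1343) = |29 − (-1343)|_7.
d_7(29, -1343) = 1/343

Step 1 — x − y = 29 − (-1343) = 1372. Step 2 — v_7(1372) = 3 (factor: 1372 = (7^3 · 4); the sign does not affect v_p). Step 3 — |x − y|_7 = 7^{-3} = 1/343.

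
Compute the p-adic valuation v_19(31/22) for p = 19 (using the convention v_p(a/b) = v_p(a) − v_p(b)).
v_19(31/22) = 0

Factor powers of 19 from the numerator and denominator of the reduced fraction: 31 = 19^0 · 31 and 22 = 19^0 · 22. Apply v_p(a/b) = v_p(a) − v_p(b): v_19(31/22) = 0 − 0 = 0.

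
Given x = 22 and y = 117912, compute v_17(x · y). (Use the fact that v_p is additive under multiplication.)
v_17(2594064) = 3

v_p(x) = 0 (factor: 22 = 17^0 · 22); v_p(y) = 3 (factor: 117912 = 17^3 · 24). Additivity: v_p(xy) = v_p(x) + v_p(y) = 0 + 3 = 3. (Direct check: xy = 2594064 = 17^3 · (528).)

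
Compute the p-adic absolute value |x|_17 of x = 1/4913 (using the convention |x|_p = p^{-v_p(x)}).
|1/4913|_17 = 4913

Step 1 — compute v_17(x) by factoring powers of 17 out of the numerator and denominator: v_17(1/4913) = -3. Step 2 — apply |x|_p = p^{-v_p(x)} = 17^{3} = 4913.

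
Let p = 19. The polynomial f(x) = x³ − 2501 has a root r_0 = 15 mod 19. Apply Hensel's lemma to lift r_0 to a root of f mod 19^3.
r_2 = 6209 (mod 6859)

Hensel: r_{i+1} = r_i − f(r_i)/f′(r_i) mod 19^{i+2}, where f′(x) = 3x². Iterate:
  r_0 = 15 (mod 19)
  r_1 = 72 (mod 361)
  r_2 = 6209 (mod 6859)
Final: r = 6209 with f(r) ≡ 0 mod 19^3.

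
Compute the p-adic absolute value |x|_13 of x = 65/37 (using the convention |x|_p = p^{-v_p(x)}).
|65/37|_13 = 1/13

Step 1 — compute v_13(x) by factoring powers of 13 out of the numerator and denominator: v_13(65/37) = 1. Step 2 — apply |x|_p = p^{-v_p(x)} = 13^{-1} = 1/13.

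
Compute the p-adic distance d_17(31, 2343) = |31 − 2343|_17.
d_17(31, 2343) = 1/289

Step 1 — x − y = 31 − 2343 = -2312. Step 2 — v_17(-2312) = 2 (factor: -2312 = −(17^2 · 8); the sign does not affect v_p). Step 3 — |x − y|_17 = 17^{-2} = 1/289.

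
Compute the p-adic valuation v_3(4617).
v_3(4617) = 5

v_3(n) is the largest exponent k such that 3^k divides n. Factor out: 4617 = 3^5 · 19. (Sign doesn't affect v_p.) So v_3(4617) = 5.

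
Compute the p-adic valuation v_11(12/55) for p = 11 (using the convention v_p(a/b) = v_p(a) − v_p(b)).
v_11(12/55) = -1

Factor powers of 11 from the numerator and denominator of the reduced fraction: 12 = 11^0 · 12 and 55 = 11^1 · 5. Apply v_p(a/b) = v_p(a) − v_p(b): v_11(12/55) = 0 − 1 = -1.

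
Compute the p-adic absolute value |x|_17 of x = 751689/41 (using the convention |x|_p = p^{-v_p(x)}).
|751689/41|_17 = 1/83521

Step 1 — compute v_17(x) by factoring powers of 17 out of the numerator and denominator: v_17(751689/41) = 4. Step 2 — apply |x|_p = p^{-v_p(x)} = 17^{-4} = 1/83521.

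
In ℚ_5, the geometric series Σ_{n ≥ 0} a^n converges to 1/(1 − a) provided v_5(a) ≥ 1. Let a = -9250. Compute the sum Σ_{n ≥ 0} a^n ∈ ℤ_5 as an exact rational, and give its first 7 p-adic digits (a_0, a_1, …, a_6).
Σ a^n = 1/(1 − a) = 1/9251;  first 7 digits = (1, 0, 0, 1, 0, 2, 0)

v_5(a) = 3 ≥ 1, so the series converges in ℤ_5 to 1/(1 − a) = 1/(1 − (-9250)) = 1/9251. Expand this rational in ℤ_5: compute digits iteratively via d_i = x_i mod 5, x_{i+1} = (x_i − d_i)/5. The first 7 digits are (1, 0, 0, 1, 0, 2, 0).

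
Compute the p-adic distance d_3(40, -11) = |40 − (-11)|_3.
d_3(40, -11) = 1/3

Step 1 — x − y = 40 − (-11) = 51. Step 2 — v_3(51) = 1 (factor: 51 = (3^1 · 17); the sign does not affect v_p). Step 3 — |x − y|_3 = 3^{-1} = 1/3.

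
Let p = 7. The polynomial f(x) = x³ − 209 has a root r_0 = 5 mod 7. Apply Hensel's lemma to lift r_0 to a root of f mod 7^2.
r_1 = 12 (mod 49)

Hensel: r_{i+1} = r_i − f(r_i)/f′(r_i) mod 7^{i+2}, where f′(x) = 3x². Iterate:
  r_0 = 5 (mod 7)
  r_1 = 12 (mod 49)
Final: r = 12 with f(r) ≡ 0 mod 7^2.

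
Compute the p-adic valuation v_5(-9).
v_5(-9) = 0

v_5(n) is the largest exponent k such that 5^k divides n. Factor out: -9 = -5^0 · 9. (Sign doesn't affect v_p.) So v_5(-9) = 0.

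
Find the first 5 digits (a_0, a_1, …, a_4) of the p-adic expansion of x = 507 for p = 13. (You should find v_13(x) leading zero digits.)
(a_0, …, a_4) = (0, 0, 3, 0, 0)

v_13(507) = 2, so a_0 = ... = a_1 = 0. Factor out: x = 13^2 · u with u = 3 a unit in ℤ_13. Expand u iteratively via a_{v+i} = u_i mod 13, u_{i+1} = (u_i − a_{v+i})/13:
  u_0 = 3;  a_2 = 3;  u_1 = (u_0 − 3)/13 = 0
  u_1 = 0;  a_3 = 0;  u_2 = (u_1 − 0)/13 = 0
  u_2 = 0;  a_4 = 0;  u_3 = (u_2 − 0)/13 = 0
Digits: (0, 0, 3, 0, 0).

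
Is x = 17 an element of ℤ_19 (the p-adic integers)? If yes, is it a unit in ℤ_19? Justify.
x ∈ ℤ_19^× (unit); v_19(x) = 0

ℤ_19 = {x ∈ ℚ_19 : v_19(x) ≥ 0} and ℤ_19^× = {x ∈ ℤ_19 : v_19(x) = 0}. Here v_19(17) = v_19(num) − v_19(den) = 0; compare against these criteria.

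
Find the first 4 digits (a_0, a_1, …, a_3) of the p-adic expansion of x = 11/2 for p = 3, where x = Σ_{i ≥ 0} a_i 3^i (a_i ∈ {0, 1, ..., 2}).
(a_0, …, a_3) = (1, 0, 2, 1)

v_3(11/2) = 0 (numerator and denominator both coprime to 3), so x ∈ ℤ_3^×. Compute digits iteratively via a_i = x_i mod 3, x_{i+1} = (x_i − a_i)/3, with x_0 = x:
  x_0 = 11/2;  a_0 = 1;  x_1 = (x_0 − 1)/3 = 3/2
  x_1 = 3/2;  a_1 = 0;  x_2 = (x_1 − 0)/3 = 1/2
  x_2 = 1/2;  a_2 = 2;  x_3 = (x_2 − 2)/3 = -1/2
  x_3 = -1/2;  a_3 = 1;  x_4 = (x_3 − 1)/3 = -1/2
Digits: (1, 0, 2, 1).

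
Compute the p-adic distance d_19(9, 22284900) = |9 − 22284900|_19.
d_19(9, 22284900) = 1/2476099

Step 1 — x − y = 9 − 22284900 = -22284891. Step 2 — v_19(-22284891) = 5 (factor: -22284891 = −(19^5 · 9); the sign does not affect v_p). Step 3 — |x − y|_19 = 19^{-5} = 1/2476099.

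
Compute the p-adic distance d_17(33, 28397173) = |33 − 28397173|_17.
d_17(33, 28397173) = 1/1419857

Step 1 — x − y = 33 − 28397173 = -28397140. Step 2 — v_17(-28397140) = 5 (factor: -28397140 = −(17^5 · 20); the sign does not affect v_p). Step 3 — |x − y|_17 = 17^{-5} = 1/1419857.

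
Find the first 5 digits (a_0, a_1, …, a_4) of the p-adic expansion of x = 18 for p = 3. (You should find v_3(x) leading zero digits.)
(a_0, …, a_4) = (0, 0, 2, 0, 0)

v_3(18) = 2, so a_0 = ... = a_1 = 0. Factor out: x = 3^2 · u with u = 2 a unit in ℤ_3. Expand u iteratively via a_{v+i} = u_i mod 3, u_{i+1} = (u_i − a_{v+i})/3:
  u_0 = 2;  a_2 = 2;  u_1 = (u_0 − 2)/3 = 0
  u_1 = 0;  a_3 = 0;  u_2 = (u_1 − 0)/3 = 0
  u_2 = 0;  a_4 = 0;  u_3 = (u_2 − 0)/3 = 0
Digits: (0, 0, 2, 0, 0).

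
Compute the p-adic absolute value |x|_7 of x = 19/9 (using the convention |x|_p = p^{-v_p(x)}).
|19/9|_7 = 1

Step 1 — compute v_7(x) by factoring powers of 7 out of the numerator and denominator: v_7(19/9) = 0. Step 2 — apply |x|_p = p^{-v_p(x)} = 7^{0} = 1.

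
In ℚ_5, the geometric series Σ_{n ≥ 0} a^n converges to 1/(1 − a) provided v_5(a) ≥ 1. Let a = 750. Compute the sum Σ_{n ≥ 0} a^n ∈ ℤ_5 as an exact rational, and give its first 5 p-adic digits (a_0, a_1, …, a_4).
Σ a^n = 1/(1 − a) = -1/749;  first 5 digits = (1, 0, 0, 1, 1)

v_5(a) = 3 ≥ 1, so the series converges in ℤ_5 to 1/(1 − a) = 1/(1 − 750) = -1/749. Expand this rational in ℤ_5: compute digits iteratively via d_i = x_i mod 5, x_{i+1} = (x_i − d_i)/5. The first 5 digits are (1, 0, 0, 1, 1).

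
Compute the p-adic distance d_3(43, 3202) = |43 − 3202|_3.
d_3(43, 3202) = 1/243

Step 1 — x − y = 43 − 3202 = -3159. Step 2 — v_3(-3159) = 5 (factor: -3159 = −(3^5 · 13); the sign does not affect v_p). Step 3 — |x − y|_3 = 3^{-5} = 1/243.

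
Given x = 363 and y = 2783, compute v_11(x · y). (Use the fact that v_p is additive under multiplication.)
v_11(1010229) = 4

v_p(x) = 2 (factor: 363 = 11^2 · 3); v_p(y) = 2 (factor: 2783 = 11^2 · 23). Additivity: v_p(xy) = v_p(x) + v_p(y) = 2 + 2 = 4. (Direct check: xy = 1010229 = 11^4 · (69).)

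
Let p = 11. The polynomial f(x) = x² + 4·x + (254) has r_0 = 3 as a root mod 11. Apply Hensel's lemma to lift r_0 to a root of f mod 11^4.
r_3 = 399 (mod 14641)

Hensel: r_{i+1} = r_i − f(r_i)·(f′(r_i))^{-1} mod 11^{i+2}, f′(x) = 2x + 4. Iterate:
  r_0 = 3 (mod 11)
  r_1 = 36 (mod 121)
  r_2 = 399 (mod 1331)
  r_3 = 399 (mod 14641)
Final: r = 399 satisfies f(r) ≡ 0 mod 11^4.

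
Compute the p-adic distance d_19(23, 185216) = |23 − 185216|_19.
d_19(23, 185216) = 1/6859

Step 1 — x − y = 23 − 185216 = -185193. Step 2 — v_19(-185193) = 3 (factor: -185193 = −(19^3 · 27); the sign does not affect v_p). Step 3 — |x − y|_19 = 19^{-3} = 1/6859.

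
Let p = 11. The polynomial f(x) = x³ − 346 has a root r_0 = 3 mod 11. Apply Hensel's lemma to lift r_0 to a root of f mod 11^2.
r_1 = 91 (mod 121)

Hensel: r_{i+1} = r_i − f(r_i)/f′(r_i) mod 11^{i+2}, where f′(x) = 3x². Iterate:
  r_0 = 3 (mod 11)
  r_1 = 91 (mod 121)
Final: r = 91 with f(r) ≡ 0 mod 11^2.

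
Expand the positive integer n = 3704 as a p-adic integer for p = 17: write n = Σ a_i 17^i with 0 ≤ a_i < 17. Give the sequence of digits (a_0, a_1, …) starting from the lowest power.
(a_0, a_1, …) = (15, 13, 12)

Repeated division by 17 gives the digits low-to-high: 3704 = 15 + 13·17^1 + 12·17^2. Digit sequence: (15, 13, 12).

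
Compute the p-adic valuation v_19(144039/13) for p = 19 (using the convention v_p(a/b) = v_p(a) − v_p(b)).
v_19(144039/13) = 3

Factor powers of 19 from the numerator and denominator of the reduced fraction: 144039 = 19^3 · 21 and 13 = 19^0 · 13. Apply v_p(a/b) = v_p(a) − v_p(b): v_19(144039/13) = 3 − 0 = 3.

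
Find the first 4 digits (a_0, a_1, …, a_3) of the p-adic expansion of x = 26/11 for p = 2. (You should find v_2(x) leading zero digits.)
(a_0, …, a_3) = (0, 1, 1, 1)

v_2(26/11) = 1, so a_0 = ... = a_0 = 0. Factor out: x = 2^1 · u with u = 13/11 a unit in ℤ_2. Expand u iteratively via a_{v+i} = u_i mod 2, u_{i+1} = (u_i − a_{v+i})/2:
  u_0 = 13/11;  a_1 = 1;  u_1 = (u_0 − 1)/2 = 1/11
  u_1 = 1/11;  a_2 = 1;  u_2 = (u_1 − 1)/2 = -5/11
  u_2 = -5/11;  a_3 = 1;  u_3 = (u_2 − 1)/2 = -8/11
Digits: (0, 1, 1, 1).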